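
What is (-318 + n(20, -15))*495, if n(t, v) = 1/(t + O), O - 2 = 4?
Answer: -4092165/26 ≈ -1.5739e+5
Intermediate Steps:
O = 6 (O = 2 + 4 = 6)
n(t, v) = 1/(6 + t) (n(t, v) = 1/(t + 6) = 1/(6 + t))
(-318 + n(20, -15))*495 = (-318 + 1/(6 + 20))*495 = (-318 + 1/26)*495 = -8267/26*495 = -4092165/26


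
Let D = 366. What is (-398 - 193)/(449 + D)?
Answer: -591/815 ≈ -0.72515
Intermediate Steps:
(-398 - 193)/(449 + D) = (-398 - 193)/(449 + 366) = -591/815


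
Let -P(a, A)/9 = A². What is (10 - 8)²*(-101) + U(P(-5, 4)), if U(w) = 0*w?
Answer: -404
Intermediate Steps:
P(a, A) = -9*A²
U(w) = 0
(10 - 8)²*(-101) + U(P(-5, 4)) = (10 - 8)²*(-101) + 0 = 2²*(-101) + 0 = 4*(-101) + 0 = -404 + 0 = -404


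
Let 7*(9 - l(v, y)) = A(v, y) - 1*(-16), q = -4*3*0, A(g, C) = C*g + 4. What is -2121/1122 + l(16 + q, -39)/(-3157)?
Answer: -1443041/751366 ≈ -1.9206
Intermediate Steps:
A(g, C) = 4 + C*g
q = 0 (q = -12*0 = 0)
l(v, y) = 43/7 - v*y/7 (l(v, y) = 9 - ((4 + y*v) - 1*(-16))/7 = 9 - ((4 + v*y) + 16)/7 = 9 - (20 + v*y)/7 = 9 + (-20/7 - v*y/7) = 43/7 - v*y/7)
-2121/1122 + l(16 + q, -39)/(-3157) = -2121/1122 + (43/7 - ⅐*(16 + 0)*(-39))/(-3157) = -2121*1/1122 + (43/7 - ⅐*16*(-39))*(-1/3157) = -707/374 + (43/7 + 624/7)*(-1/3157) = -707/374 + (667/7)*(-1/3157) = -707/374 - 667/22099 = -1443041/751366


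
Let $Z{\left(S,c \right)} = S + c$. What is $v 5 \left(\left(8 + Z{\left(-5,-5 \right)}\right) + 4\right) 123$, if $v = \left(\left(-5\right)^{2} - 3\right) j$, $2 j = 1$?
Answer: $13530$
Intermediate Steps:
$j = \frac{1}{2}$ ($j = \frac{1}{2} \cdot 1 = \frac{1}{2} \approx 0.5$)
$v = 11$ ($v = \left(\left(-5\right)^{2} - 3\right) \frac{1}{2} = \left(25 - 3\right) \frac{1}{2} = 22 \cdot \frac{1}{2} = 11$)
$v 5 \left(\left(8 + Z{\left(-5,-5 \right)}\right) + 4\right) 123 = 11 \cdot 5 \left(\left(8 - 10\right) + 4\right) 123 = 11 \cdot 5 \left(-2 + 4\right) 123 = 11 \cdot 5 \cdot 2 \cdot 123 = 11 \cdot 10 \cdot 123 = 110 \cdot 123 = 13530$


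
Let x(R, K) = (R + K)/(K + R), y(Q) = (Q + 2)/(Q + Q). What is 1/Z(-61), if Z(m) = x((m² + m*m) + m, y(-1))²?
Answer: 1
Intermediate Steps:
y(Q) = (2 + Q)/(2*Q) (y(Q) = (2 + Q)/((2*Q)) = (2 + Q)*(1/(2*Q)) = (2 + Q)/(2*Q))
x(R, K) = 1 (x(R, K) = (K + R)/(K + R) = 1)
Z(m) = 1 (Z(m) = 1² = 1)
1/Z(-61) = 1/1 = 1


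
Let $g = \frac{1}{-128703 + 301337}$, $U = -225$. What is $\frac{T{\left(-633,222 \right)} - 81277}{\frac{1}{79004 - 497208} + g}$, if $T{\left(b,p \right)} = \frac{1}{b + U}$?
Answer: $- \frac{114423913809793798}{4788615} \approx -2.3895 \cdot 10^{10}$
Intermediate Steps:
$T{\left(b,p \right)} = \frac{1}{-225 + b}$ ($T{\left(b,p \right)} = \frac{1}{b - 225} = \frac{1}{-225 + b}$)
$g = \frac{1}{172634} \approx 5.7926 \cdot 10^{-6}$
$\frac{T{\left(-633,222 \right)} - 81277}{\frac{1}{79004 - 497208} + g} = \frac{\frac{1}{-225 - 633} - 81277}{\frac{1}{79004 - 497208} + \frac{1}{172634}} = \frac{\frac{1}{-858} - 81277}{\frac{1}{-418204} + \frac{1}{172634}} = \frac{- \frac{1}{858} - 81277}{- \frac{1}{418204} + \frac{1}{172634}} = - \frac{69735667}{858 \cdot \frac{122785}{36098114668}} = \left(- \frac{69735667}{858}\right) \frac{36098114668}{122785} = - \frac{114423913809793798}{4788615}$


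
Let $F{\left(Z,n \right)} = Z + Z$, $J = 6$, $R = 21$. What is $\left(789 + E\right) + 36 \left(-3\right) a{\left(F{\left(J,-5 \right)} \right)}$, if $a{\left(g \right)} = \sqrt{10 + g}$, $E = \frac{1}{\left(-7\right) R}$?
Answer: $\frac{115982}{147} - 108 \sqrt{22} \approx 282.43$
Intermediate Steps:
$F{\left(Z,n \right)} = 2 Z$
$E = - \frac{1}{147}$ ($E = \frac{1}{\left(-7\right) 21} = \frac{1}{-147} = - \frac{1}{147} \approx -0.0068027$)
$\left(789 + E\right) + 36 \left(-3\right) a{\left(F{\left(J,-5 \right)} \right)} = \left(789 - \frac{1}{147}\right) + 36 \left(-3\right) \sqrt{10 + 2 \cdot 6} = \frac{115982}{147} - 108 \sqrt{10 + 12} = \frac{115982}{147} - 108 \sqrt{22}$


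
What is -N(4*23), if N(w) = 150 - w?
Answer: -58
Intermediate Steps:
-N(4*23) = -(150 - 4*23) = -(150 - 1*92) = -(150 - 92) = -1*58 = -58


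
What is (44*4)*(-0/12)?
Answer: 0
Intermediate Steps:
(44*4)*(-0/12) = 176*(-0/12) = 176*(-1*0) = 176*0 = 0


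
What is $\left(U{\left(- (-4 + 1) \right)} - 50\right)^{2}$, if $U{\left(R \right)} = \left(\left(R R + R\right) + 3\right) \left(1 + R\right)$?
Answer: $100$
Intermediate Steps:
$U{\left(R \right)} = \left(1 + R\right) \left(3 + R + R^{2}\right)$ ($U{\left(R \right)} = \left(\left(R^{2} + R\right) + 3\right) \left(1 + R\right) = \left(\left(R + R^{2}\right) + 3\right) \left(1 + R\right) = \left(3 + R + R^{2}\right) \left(1 + R\right) = \left(1 + R\right) \left(3 + R + R^{2}\right)$)
$\left(U{\left(- (-4 + 1) \right)} - 50\right)^{2} = \left(\left(3 + \left(- (-4 + 1)\right)^{3} + 2 \left(- (-4 + 1)\right)^{2} + 4 \left(- (-4 + 1)\right)\right) - 50\right)^{2} = \left(\left(3 + \left(\left(-1\right) \left(-3\right)\right)^{3} + 2 \left(\left(-1\right) \left(-3\right)\right)^{2} + 4 \left(\left(-1\right) \left(-3\right)\right)\right) - 50\right)^{2} = \left(\left(3 + 3^{3} + 2 \cdot 3^{2} + 4 \cdot 3\right) - 50\right)^{2} = \left(\left(3 + 27 + 2 \cdot 9 + 12\right) - 50\right)^{2} = \left(\left(3 + 27 + 18 + 12\right) - 50\right)^{2} = \left(60 - 50\right)^{2} = 10^{2} = 100$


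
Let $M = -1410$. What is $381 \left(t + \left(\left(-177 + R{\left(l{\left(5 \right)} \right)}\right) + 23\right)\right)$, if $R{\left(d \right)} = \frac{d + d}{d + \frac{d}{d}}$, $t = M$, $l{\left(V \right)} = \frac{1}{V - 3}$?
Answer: $-595630$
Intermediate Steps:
$l{\left(V \right)} = \frac{1}{-3 + V}$
$t = -1410$
$R{\left(d \right)} = \frac{2 d}{1 + d}$ ($R{\left(d \right)} = \frac{2 d}{d + 1} = \frac{2 d}{1 + d}$)
$381 \left(t + \left(\left(-177 + R{\left(l{\left(5 \right)} \right)}\right) + 23\right)\right) = 381 \left(-1410 + \left(\left(-177 + \frac{2}{\left(-3 + 5\right) \left(1 + \frac{1}{-3 + 5}\right)}\right) + 23\right)\right) = 381 \left(-1410 + \left(\left(-177 + \frac{2}{2 \left(1 + \frac{1}{2}\right)}\right) + 23\right)\right) = 381 \left(-1410 + \left(\left(-177 + 2 \cdot \frac{1}{2} \frac{1}{1 + \frac{1}{2}}\right) + 23\right)\right) = 381 \left(-1410 + \left(\left(-177 + 2 \cdot \frac{1}{2} \frac{1}{\frac{3}{2}}\right) + 23\right)\right) = 381 \left(-1410 + \left(\left(-177 + 2 \cdot \frac{1}{2} \cdot \frac{2}{3}\right) + 23\right)\right) = 381 \left(-1410 + \left(\left(-177 + \frac{2}{3}\right) + 23\right)\right) = 381 \left(-1410 + \left(- \frac{529}{3} + 23\right)\right) = 381 \left(-1410 - \frac{460}{3}\right) = 381 \left(- \frac{4690}{3}\right) = -595630$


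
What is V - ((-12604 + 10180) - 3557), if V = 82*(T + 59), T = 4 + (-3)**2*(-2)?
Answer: 9671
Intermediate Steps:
T = -14 (T = 4 + 9*(-2) = 4 - 18 = -14)
V = 3690 (V = 82*(-14 + 59) = 82*45 = 3690)
V - ((-12604 + 10180) - 3557) = 3690 - ((-12604 + 10180) - 3557) = 3690 - (-2424 - 3557) = 3690 - 1*(-5981) = 3690 + 5981 = 9671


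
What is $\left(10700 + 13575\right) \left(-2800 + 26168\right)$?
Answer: $567258200$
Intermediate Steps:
$\left(10700 + 13575\right) \left(-2800 + 26168\right) = 24275 \cdot 23368 = 567258200$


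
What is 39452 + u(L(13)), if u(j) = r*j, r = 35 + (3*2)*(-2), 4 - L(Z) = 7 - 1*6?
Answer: 39521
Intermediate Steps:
L(Z) = 3 (L(Z) = 4 - (7 - 1*6) = 4 - (7 - 6) = 4 - 1*1 = 4 - 1 = 3)
r = 23 (r = 35 + 6*(-2) = 35 - 12 = 23)
u(j) = 23*j
39452 + u(L(13)) = 39452 + 23*3 = 39452 + 69 = 39521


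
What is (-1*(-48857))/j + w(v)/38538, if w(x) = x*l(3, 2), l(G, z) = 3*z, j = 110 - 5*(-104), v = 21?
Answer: 104607247/1348830 ≈ 77.554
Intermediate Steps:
j = 630 (j = 110 + 520 = 630)
w(x) = 6*x (w(x) = x*(3*2) = x*6 = 6*x)
(-1*(-48857))/j + w(v)/38538 = -1*(-48857)/630 + (6*21)/38538 = 48857*(1/630) + 126*(1/38538) = 48857/630 + 7/2141 = 104607247/1348830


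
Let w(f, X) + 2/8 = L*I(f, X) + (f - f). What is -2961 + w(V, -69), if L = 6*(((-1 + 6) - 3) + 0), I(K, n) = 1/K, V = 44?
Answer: -130283/44 ≈ -2961.0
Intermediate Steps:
L = 12 (L = 6*((5 - 3) + 0) = 6*(2 + 0) = 6*2 = 12)
w(f, X) = -¼ + 12/f (w(f, X) = -¼ + (12/f + (f - f)) = -¼ + (12/f + 0) = -¼ + 12/f)
-2961 + w(V, -69) = -2961 + (¼)*(48 - 1*44)/44 = -2961 + (¼)*(1/44)*(48 - 44) = -2961 + (¼)*(1/44)*4 = -2961 + 1/44 = -130283/44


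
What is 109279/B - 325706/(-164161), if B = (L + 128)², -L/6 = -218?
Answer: 689576389695/338515741456 ≈ 2.0371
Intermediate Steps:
L = 1308 (L = -6*(-218) = 1308)
B = 2062096 (B = (1308 + 128)² = 1436² = 2062096)
109279/B - 325706/(-164161) = 109279/2062096 - 325706/(-164161) = 109279*(1/2062096) - 325706*(-1/164161) = 109279/2062096 + 325706/164161 = 689576389695/338515741456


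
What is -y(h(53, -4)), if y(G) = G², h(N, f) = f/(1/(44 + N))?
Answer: -150544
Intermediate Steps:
h(N, f) = f*(44 + N)
-y(h(53, -4)) = -(-4*(44 + 53))² = -(-4*97)² = -1*(-388)² = -1*150544 = -150544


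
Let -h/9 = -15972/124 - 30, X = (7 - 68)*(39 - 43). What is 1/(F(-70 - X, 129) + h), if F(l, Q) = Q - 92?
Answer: 31/45454 ≈ 0.00068201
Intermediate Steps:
X = 244 (X = -61*(-4) = 244)
h = 44307/31 (h = -9*(-15972/124 - 30) = -9*(-132*121/124 - 30) = -9*(-3993/31 - 30) = -9*(-4923/31) = 44307/31 ≈ 1429.3)
F(l, Q) = -92 + Q
1/(F(-70 - X, 129) + h) = 1/((-92 + 129) + 44307/31) = 1/(37 + 44307/31) = 1/(45454/31) = 31/45454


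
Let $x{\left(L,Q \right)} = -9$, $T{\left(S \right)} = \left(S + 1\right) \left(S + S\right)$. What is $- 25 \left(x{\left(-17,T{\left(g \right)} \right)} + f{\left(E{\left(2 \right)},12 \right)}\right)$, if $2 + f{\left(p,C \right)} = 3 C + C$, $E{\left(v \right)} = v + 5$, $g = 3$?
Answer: $-925$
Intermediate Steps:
$E{\left(v \right)} = 5 + v$
$f{\left(p,C \right)} = -2 + 4 C$ ($f{\left(p,C \right)} = -2 + \left(3 C + C\right) = -2 + 4 C$)
$T{\left(S \right)} = 2 S \left(1 + S\right)$ ($T{\left(S \right)} = \left(1 + S\right) 2 S = 2 S \left(1 + S\right)$)
$- 25 \left(x{\left(-17,T{\left(g \right)} \right)} + f{\left(E{\left(2 \right)},12 \right)}\right) = - 25 \left(-9 + \left(-2 + 4 \cdot 12\right)\right) = - 25 \left(-9 + \left(-2 + 48\right)\right) = - 25 \left(-9 + 46\right) = \left(-25\right) 37 = -925$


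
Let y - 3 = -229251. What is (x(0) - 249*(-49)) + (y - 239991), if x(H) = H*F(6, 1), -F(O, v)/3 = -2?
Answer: -457038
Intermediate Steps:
y = -229248 (y = 3 - 229251 = -229248)
F(O, v) = 6 (F(O, v) = -3*(-2) = 6)
x(H) = 6*H (x(H) = H*6 = 6*H)
(x(0) - 249*(-49)) + (y - 239991) = (6*0 - 249*(-49)) + (-229248 - 239991) = (0 + 12201) - 469239 = 12201 - 469239 = -457038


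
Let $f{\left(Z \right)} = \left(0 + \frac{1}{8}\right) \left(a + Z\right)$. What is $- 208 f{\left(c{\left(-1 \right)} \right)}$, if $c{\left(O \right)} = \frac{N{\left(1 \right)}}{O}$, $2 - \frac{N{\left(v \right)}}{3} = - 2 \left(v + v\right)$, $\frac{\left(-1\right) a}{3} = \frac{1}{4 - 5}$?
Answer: $390$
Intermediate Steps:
$a = 3$ ($a = - \frac{3}{4 - 5} = - \frac{3}{-1} = \left(-3\right) \left(-1\right) = 3$)
$N{\left(v \right)} = 6 + 12 v$ ($N{\left(v \right)} = 6 - 3 \left(- 2 \left(v + v\right)\right) = 6 - 3 \left(- 2 \cdot 2 v\right) = 6 - 3 \left(- 4 v\right) = 6 + 12 v$)
$c{\left(O \right)} = \frac{18}{O}$ ($c{\left(O \right)} = \frac{6 + 12 \cdot 1}{O} = \frac{6 + 12}{O} = \frac{18}{O}$)
$f{\left(Z \right)} = \frac{3}{8} + \frac{Z}{8}$ ($f{\left(Z \right)} = \left(0 + \frac{1}{8}\right) \left(3 + Z\right) = \frac{3 + Z}{8} = \frac{3}{8} + \frac{Z}{8}$)
$- 208 f{\left(c{\left(-1 \right)} \right)} = - 208 \left(\frac{3}{8} + \frac{18 \frac{1}{-1}}{8}\right) = - 208 \left(\frac{3}{8} + \frac{18 \left(-1\right)}{8}\right) = - 208 \left(\frac{3}{8} + \frac{1}{8} \left(-18\right)\right) = - 208 \left(\frac{3}{8} - \frac{9}{4}\right) = \left(-208\right) \left(- \frac{15}{8}\right) = 390$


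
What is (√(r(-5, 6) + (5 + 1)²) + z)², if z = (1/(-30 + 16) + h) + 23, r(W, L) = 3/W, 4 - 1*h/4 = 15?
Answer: 469817/980 - 59*√885/7 ≈ 228.66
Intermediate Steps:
h = -44 (h = 16 - 4*15 = 16 - 60 = -44)
z = -295/14 (z = (1/(-30 + 16) - 44) + 23 = (1/(-14) - 44) + 23 = (-1/14 - 44) + 23 = -617/14 + 23 = -295/14 ≈ -21.071)
(√(r(-5, 6) + (5 + 1)²) + z)² = (√(3/(-5) + (5 + 1)²) - 295/14)² = (√(3*(-⅕) + 6²) - 295/14)² = (√(-⅗ + 36) - 295/14)² = (√(177/5) - 295/14)² = (√885/5 - 295/14)² = (-295/14 + √885/5)²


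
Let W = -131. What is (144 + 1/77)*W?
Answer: -1452659/77 ≈ -18866.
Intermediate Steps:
(144 + 1/77)*W = (144 + 1/77)*(-131) = (11089/77)*(-131) = -1452659/77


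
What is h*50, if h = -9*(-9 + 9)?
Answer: 0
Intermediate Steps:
h = 0 (h = -9*0 = 0)
h*50 = 0*50 = 0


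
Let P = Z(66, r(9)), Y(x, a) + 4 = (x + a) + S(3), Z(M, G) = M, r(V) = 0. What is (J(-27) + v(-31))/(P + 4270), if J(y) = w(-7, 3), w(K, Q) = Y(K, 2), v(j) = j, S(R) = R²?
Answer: -31/4336 ≈ -0.0071494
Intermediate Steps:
Y(x, a) = 5 + a + x (Y(x, a) = -4 + ((x + a) + 3²) = -4 + ((a + x) + 9) = -4 + (9 + a + x) = 5 + a + x)
P = 66
w(K, Q) = 7 + K (w(K, Q) = 5 + 2 + K = 7 + K)
J(y) = 0 (J(y) = 7 - 7 = 0)
(J(-27) + v(-31))/(P + 4270) = (0 - 31)/(66 + 4270) = -31/4336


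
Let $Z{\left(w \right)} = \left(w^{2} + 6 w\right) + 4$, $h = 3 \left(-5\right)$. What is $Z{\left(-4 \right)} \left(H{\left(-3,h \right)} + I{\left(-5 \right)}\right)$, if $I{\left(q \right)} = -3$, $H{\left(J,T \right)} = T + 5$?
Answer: $52$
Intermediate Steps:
$h = -15$
$H{\left(J,T \right)} = 5 + T$
$Z{\left(w \right)} = 4 + w^{2} + 6 w$
$Z{\left(-4 \right)} \left(H{\left(-3,h \right)} + I{\left(-5 \right)}\right) = \left(4 + \left(-4\right)^{2} + 6 \left(-4\right)\right) \left(\left(5 - 15\right) - 3\right) = \left(4 + 16 - 24\right) \left(-10 - 3\right) = \left(-4\right) \left(-13\right) = 52$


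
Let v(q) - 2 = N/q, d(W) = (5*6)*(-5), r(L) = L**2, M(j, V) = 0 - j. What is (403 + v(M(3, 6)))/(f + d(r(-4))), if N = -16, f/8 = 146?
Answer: 1231/3054 ≈ 0.40308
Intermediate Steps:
f = 1168 (f = 8*146 = 1168)
M(j, V) = -j
d(W) = -150 (d(W) = 30*(-5) = -150)
v(q) = 2 - 16/q
(403 + v(M(3, 6)))/(f + d(r(-4))) = (403 + (2 - 16/((-1*3))))/(1168 - 150) = (403 + (2 - 16/(-3)))/1018 = (403 + (2 - 16*(-1/3)))*(1/1018) = (403 + (2 + 16/3))*(1/1018) = (403 + 22/3)*(1/1018) = (1231/3)*(1/1018) = 1231/3054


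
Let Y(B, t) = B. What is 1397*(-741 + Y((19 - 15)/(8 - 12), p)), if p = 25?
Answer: -1036574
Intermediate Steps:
1397*(-741 + Y((19 - 15)/(8 - 12), p)) = 1397*(-741 + (19 - 15)/(8 - 12)) = 1397*(-741 + 4/(-4)) = 1397*(-741 + 4*(-¼)) = 1397*(-741 - 1) = 1397*(-742) = -1036574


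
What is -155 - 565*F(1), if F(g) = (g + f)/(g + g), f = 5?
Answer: -1850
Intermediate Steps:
F(g) = (5 + g)/(2*g) (F(g) = (g + 5)/(g + g) = (5 + g)/((2*g)) = (5 + g)*(1/(2*g)) = (5 + g)/(2*g))
-155 - 565*F(1) = -155 - 565*(5 + 1)/(2*1) = -155 - 565*6/2 = -155 - 565*3 = -155 - 1695 = -1850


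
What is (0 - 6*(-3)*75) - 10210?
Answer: -8860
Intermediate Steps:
(0 - 6*(-3)*75) - 10210 = (0 + 18*75) - 10210 = (0 + 1350) - 10210 = 1350 - 10210 = -8860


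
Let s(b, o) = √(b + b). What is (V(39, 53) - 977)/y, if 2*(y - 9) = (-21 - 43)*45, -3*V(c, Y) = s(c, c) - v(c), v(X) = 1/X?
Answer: 114308/167427 + √78/4293 ≈ 0.68479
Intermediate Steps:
s(b, o) = √2*√b (s(b, o) = √(2*b) = √2*√b)
V(c, Y) = 1/(3*c) - √2*√c/3 (V(c, Y) = -(√2*√c - 1/c)/3 = -(-1/c + √2*√c)/3 = 1/(3*c) - √2*√c/3)
y = -1431 (y = 9 + ((-21 - 43)*45)/2 = 9 + (-64*45)/2 = 9 + (½)*(-2880) = 9 - 1440 = -1431)
(V(39, 53) - 977)/y = ((⅓)*(1 - √2*39^(3/2))/39 - 977)/(-1431) = ((⅓)*(1/39)*(1 - √2*39*√39) - 977)*(-1/1431) = ((⅓)*(1/39)*(1 - 39*√78) - 977)*(-1/1431) = ((1/117 - √78/3) - 977)*(-1/1431) = (-114308/117 - √78/3)*(-1/1431) = 114308/167427 + √78/4293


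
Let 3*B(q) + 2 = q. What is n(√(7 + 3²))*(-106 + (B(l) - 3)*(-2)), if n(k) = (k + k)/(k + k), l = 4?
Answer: -304/3 ≈ -101.33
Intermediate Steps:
B(q) = -⅔ + q/3
n(k) = 1 (n(k) = (2*k)/((2*k)) = (2*k)*(1/(2*k)) = 1)
n(√(7 + 3²))*(-106 + (B(l) - 3)*(-2)) = 1*(-106 + ((-⅔ + (⅓)*4) - 3)*(-2)) = 1*(-106 + ((-⅔ + 4/3) - 3)*(-2)) = 1*(-106 + (⅔ - 3)*(-2)) = 1*(-106 - 7/3*(-2)) = 1*(-106 + 14/3) = 1*(-304/3) = -304/3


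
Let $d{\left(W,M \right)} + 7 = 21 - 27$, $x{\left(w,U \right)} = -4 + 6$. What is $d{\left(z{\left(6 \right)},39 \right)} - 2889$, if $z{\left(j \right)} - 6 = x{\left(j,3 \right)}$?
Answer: $-2902$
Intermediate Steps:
$x{\left(w,U \right)} = 2$
$z{\left(j \right)} = 8$ ($z{\left(j \right)} = 6 + 2 = 8$)
$d{\left(W,M \right)} = -13$ ($d{\left(W,M \right)} = -7 + \left(21 - 27\right) = -7 - 6 = -13$)
$d{\left(z{\left(6 \right)},39 \right)} - 2889 = -13 - 2889 = -2902$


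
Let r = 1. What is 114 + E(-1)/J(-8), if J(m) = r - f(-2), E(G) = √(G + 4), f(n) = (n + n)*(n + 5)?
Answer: 114 + √3/13 ≈ 114.13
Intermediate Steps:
f(n) = 2*n*(5 + n) (f(n) = (2*n)*(5 + n) = 2*n*(5 + n))
E(G) = √(4 + G)
J(m) = 13 (J(m) = 1 - 2*(-2)*(5 - 2) = 1 - 2*(-2)*3 = 1 - 1*(-12) = 1 + 12 = 13)
114 + E(-1)/J(-8) = 114 + √(4 - 1)/13 = 114 + √3*(1/13) = 114 + √3/13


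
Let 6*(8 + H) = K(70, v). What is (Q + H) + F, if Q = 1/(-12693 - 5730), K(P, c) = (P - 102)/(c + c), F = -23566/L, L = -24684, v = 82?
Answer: -21994338263/3107481102 ≈ -7.0779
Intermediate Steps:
F = 11783/12342 (F = -23566/(-24684) = -23566*(-1/24684) = 11783/12342 ≈ 0.95471)
K(P, c) = (-102 + P)/(2*c) (K(P, c) = (-102 + P)/((2*c)) = (-102 + P)*(1/(2*c)) = (-102 + P)/(2*c))
H = -988/123 (H = -8 + ((½)*(-102 + 70)/82)/6 = -8 + ((½)*(1/82)*(-32))/6 = -8 + (⅙)*(-8/41) = -8 - 4/123 = -988/123 ≈ -8.0325)
Q = -1/18423 (Q = 1/(-18423) = -1/18423 ≈ -5.4280e-5)
(Q + H) + F = (-1/18423 - 988/123) + 11783/12342 = -6067349/755343 + 11783/12342 = -21994338263/3107481102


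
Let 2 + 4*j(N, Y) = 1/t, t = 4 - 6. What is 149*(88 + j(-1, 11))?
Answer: 104151/8 ≈ 13019.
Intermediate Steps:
t = -2
j(N, Y) = -5/8 (j(N, Y) = -½ + (¼)/(-2) = -½ + (¼)*(-½) = -½ - ⅛ = -5/8)
149*(88 + j(-1, 11)) = 149*(88 - 5/8) = 149*(699/8) = 104151/8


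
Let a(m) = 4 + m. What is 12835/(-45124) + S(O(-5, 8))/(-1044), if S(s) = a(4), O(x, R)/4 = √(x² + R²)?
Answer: -118627/406116 ≈ -0.29210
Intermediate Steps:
O(x, R) = 4*√(R² + x²) (O(x, R) = 4*√(x² + R²) = 4*√(R² + x²))
S(s) = 8 (S(s) = 4 + 4 = 8)
12835/(-45124) + S(O(-5, 8))/(-1044) = 12835/(-45124) + 8/(-1044) = 12835*(-1/45124) + 8*(-1/1044) = -12835/45124 - 2/261 = -118627/406116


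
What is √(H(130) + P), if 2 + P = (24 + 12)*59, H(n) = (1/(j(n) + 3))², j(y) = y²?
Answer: √606279609899/16903 ≈ 46.065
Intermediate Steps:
H(n) = (3 + n²)⁻² (H(n) = (1/(n² + 3))² = (1/(3 + n²))² = (3 + n²)⁻²)
P = 2122 (P = -2 + (24 + 12)*59 = -2 + 36*59 = -2 + 2124 = 2122)
√(H(130) + P) = √((3 + 130²)⁻² + 2122) = √((3 + 16900)⁻² + 2122) = √(16903⁻² + 2122) = √(1/285711409 + 2122) = √(606279609899/285711409) = √606279609899/16903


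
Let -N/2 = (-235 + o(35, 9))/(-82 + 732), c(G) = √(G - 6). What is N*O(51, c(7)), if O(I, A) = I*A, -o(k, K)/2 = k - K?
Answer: 14637/325 ≈ 45.037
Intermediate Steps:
o(k, K) = -2*k + 2*K (o(k, K) = -2*(k - K) = -2*k + 2*K)
c(G) = √(-6 + G)
O(I, A) = A*I
N = 287/325 (N = -2*(-235 + (-2*35 + 2*9))/(-82 + 732) = -2*(-235 + (-70 + 18))/650 = -2*(-235 - 52)/650 = -(-574)/650 = -2*(-287/650) = 287/325 ≈ 0.88308)
N*O(51, c(7)) = 287*(√(-6 + 7)*51)/325 = 287*(√1*51)/325 = 287*(1*51)/325 = (287/325)*51 = 14637/325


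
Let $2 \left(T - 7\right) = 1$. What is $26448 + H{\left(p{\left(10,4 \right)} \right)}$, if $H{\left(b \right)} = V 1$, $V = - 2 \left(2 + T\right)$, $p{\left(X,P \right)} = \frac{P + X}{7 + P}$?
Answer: $26429$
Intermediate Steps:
$T = \frac{15}{2}$ ($T = 7 + \frac{1}{2} \cdot 1 = 7 + \frac{1}{2} = \frac{15}{2} \approx 7.5$)
$p{\left(X,P \right)} = \frac{P + X}{7 + P}$
$V = -19$ ($V = - 2 \left(2 + \frac{15}{2}\right) = \left(-2\right) \frac{19}{2} = -19$)
$H{\left(b \right)} = -19$ ($H{\left(b \right)} = \left(-19\right) 1 = -19$)
$26448 + H{\left(p{\left(10,4 \right)} \right)} = 26448 - 19 = 26429$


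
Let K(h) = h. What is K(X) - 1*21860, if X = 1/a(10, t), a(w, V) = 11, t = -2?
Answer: -240459/11 ≈ -21860.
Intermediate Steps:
X = 1/11 ≈ 0.090909
K(X) - 1*21860 = 1/11 - 1*21860 = 1/11 - 21860 = -240459/11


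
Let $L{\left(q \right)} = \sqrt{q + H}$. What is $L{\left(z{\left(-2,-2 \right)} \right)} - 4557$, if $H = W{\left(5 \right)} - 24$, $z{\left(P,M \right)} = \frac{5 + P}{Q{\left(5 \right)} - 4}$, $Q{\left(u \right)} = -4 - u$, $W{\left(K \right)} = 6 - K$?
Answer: $-4557 + \frac{i \sqrt{3926}}{13} \approx -4557.0 + 4.8198 i$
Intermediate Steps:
$z{\left(P,M \right)} = - \frac{5}{13} - \frac{P}{13}$ ($z{\left(P,M \right)} = \frac{5 + P}{\left(-4 - 5\right) - 4} = \frac{5 + P}{-9 - 4} = \frac{5 + P}{-13} = \left(5 + P\right) \left(- \frac{1}{13}\right) = - \frac{5}{13} - \frac{P}{13}$)
$H = -23$ ($H = \left(6 - 5\right) - 24 = 1 - 24 = -23$)
$L{\left(q \right)} = \sqrt{-23 + q}$ ($L{\left(q \right)} = \sqrt{q - 23} = \sqrt{-23 + q}$)
$L{\left(z{\left(-2,-2 \right)} \right)} - 4557 = \sqrt{-23 - \frac{3}{13}} - 4557 = \sqrt{- \frac{302}{13}} - 4557 = \frac{i \sqrt{3926}}{13} - 4557 = -4557 + \frac{i \sqrt{3926}}{13}$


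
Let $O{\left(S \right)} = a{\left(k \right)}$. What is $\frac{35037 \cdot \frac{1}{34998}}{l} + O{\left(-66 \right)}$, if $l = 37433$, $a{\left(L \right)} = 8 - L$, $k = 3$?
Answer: $\frac{2183478569}{436693378} \approx 5.0$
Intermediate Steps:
$O{\left(S \right)} = 5$ ($O{\left(S \right)} = 8 - 3 = 5$)
$\frac{35037 \cdot \frac{1}{34998}}{l} + O{\left(-66 \right)} = \frac{35037 \cdot \frac{1}{34998}}{37433} + 5 = 35037 \cdot \frac{1}{34998} \cdot \frac{1}{37433} + 5 = \frac{11679}{11666} \cdot \frac{1}{37433} + 5 = \frac{11679}{436693378} + 5 = \frac{2183478569}{436693378}$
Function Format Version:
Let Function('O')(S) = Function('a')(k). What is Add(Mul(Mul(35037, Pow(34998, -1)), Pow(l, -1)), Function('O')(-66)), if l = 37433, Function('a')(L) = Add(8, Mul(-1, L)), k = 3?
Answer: Rational(2183478569, 436693378) ≈ 5.0000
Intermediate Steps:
Function('O')(S) = 5 (Function('O')(S) = Add(8, Mul(-1, 3)) = Add(8, -3) = 5)
Add(Mul(Mul(35037, Pow(34998, -1)), Pow(l, -1)), Function('O')(-66)) = Add(Mul(Mul(35037, Pow(34998, -1)), Pow(37433, -1)), 5) = Add(Mul(Mul(35037, Rational(1, 34998)), Rational(1, 37433)), 5) = Add(Mul(Rational(11679, 11666), Rational(1, 37433)), 5) = Add(Rational(11679, 436693378), 5) = Rational(2183478569, 436693378)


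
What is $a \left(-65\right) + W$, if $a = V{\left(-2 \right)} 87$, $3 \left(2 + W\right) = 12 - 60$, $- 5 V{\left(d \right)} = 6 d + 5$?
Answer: $-7935$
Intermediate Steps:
$V{\left(d \right)} = -1 - \frac{6 d}{5}$ ($V{\left(d \right)} = - \frac{6 d + 5}{5} = - \frac{5 + 6 d}{5} = -1 - \frac{6 d}{5}$)
$W = -18$ ($W = -2 + \frac{12 - 60}{3} = -2 + \frac{1}{3} \left(-48\right) = -2 - 16 = -18$)
$a = \frac{609}{5}$ ($a = \left(-1 - - \frac{12}{5}\right) 87 = \left(-1 + \frac{12}{5}\right) 87 = \frac{7}{5} \cdot 87 = \frac{609}{5} \approx 121.8$)
$a \left(-65\right) + W = \frac{609}{5} \left(-65\right) - 18 = -7917 - 18 = -7935$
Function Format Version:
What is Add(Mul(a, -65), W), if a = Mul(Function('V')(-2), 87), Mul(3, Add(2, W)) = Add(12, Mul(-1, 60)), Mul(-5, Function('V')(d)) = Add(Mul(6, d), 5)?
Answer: -7935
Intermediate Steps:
Function('V')(d) = Add(-1, Mul(Rational(-6, 5), d)) (Function('V')(d) = Mul(Rational(-1, 5), Add(Mul(6, d), 5)) = Mul(Rational(-1, 5), Add(5, Mul(6, d))) = Add(-1, Mul(Rational(-6, 5), d)))
W = -18 (W = Add(-2, Mul(Rational(1, 3), Add(12, Mul(-1, 60)))) = Add(-2, Mul(Rational(1, 3), Add(12, -60))) = Add(-2, Mul(Rational(1, 3), -48)) = Add(-2, -16) = -18)
a = Rational(609, 5) (a = Mul(Add(-1, Mul(Rational(-6, 5), -2)), 87) = Mul(Add(-1, Rational(12, 5)), 87) = Mul(Rational(7, 5), 87) = Rational(609, 5) ≈ 121.80)
Add(Mul(a, -65), W) = Add(Mul(Rational(609, 5), -65), -18) = Add(-7917, -18) = -7935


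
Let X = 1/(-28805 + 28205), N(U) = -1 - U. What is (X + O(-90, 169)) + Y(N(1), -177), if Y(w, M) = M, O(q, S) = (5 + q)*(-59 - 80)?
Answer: 6982799/600 ≈ 11638.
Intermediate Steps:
O(q, S) = -695 - 139*q (O(q, S) = (5 + q)*(-139) = -695 - 139*q)
X = -1/600 (X = 1/(-600) = -1/600 ≈ -0.0016667)
(X + O(-90, 169)) + Y(N(1), -177) = (-1/600 + (-695 - 139*(-90))) - 177 = (-1/600 + (-695 + 12510)) - 177 = (-1/600 + 11815) - 177 = 7088999/600 - 177 = 6982799/600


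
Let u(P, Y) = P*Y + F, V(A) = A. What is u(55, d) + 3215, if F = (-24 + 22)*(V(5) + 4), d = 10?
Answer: 3747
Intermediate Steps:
F = -18 (F = (-24 + 22)*(5 + 4) = -2*9 = -18)
u(P, Y) = -18 + P*Y (u(P, Y) = P*Y - 18 = -18 + P*Y)
u(55, d) + 3215 = (-18 + 55*10) + 3215 = (-18 + 550) + 3215 = 532 + 3215 = 3747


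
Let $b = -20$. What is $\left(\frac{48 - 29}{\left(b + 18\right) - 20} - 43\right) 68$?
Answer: $- \frac{32810}{11} \approx -2982.7$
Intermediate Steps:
$\left(\frac{48 - 29}{\left(b + 18\right) - 20} - 43\right) 68 = \left(\frac{48 - 29}{\left(-20 + 18\right) - 20} - 43\right) 68 = \left(\frac{19}{-2 - 20} - 43\right) 68 = \left(\frac{19}{-22} - 43\right) 68 = \left(19 \left(- \frac{1}{22}\right) - 43\right) 68 = \left(- \frac{19}{22} - 43\right) 68 = \left(- \frac{965}{22}\right) 68 = - \frac{32810}{11}$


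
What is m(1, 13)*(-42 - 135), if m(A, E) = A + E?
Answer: -2478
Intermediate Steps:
m(1, 13)*(-42 - 135) = (1 + 13)*(-42 - 135) = 14*(-177) = -2478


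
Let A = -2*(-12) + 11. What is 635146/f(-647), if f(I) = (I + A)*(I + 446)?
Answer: 317573/61506 ≈ 5.1633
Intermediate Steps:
A = 35 (A = 24 + 11 = 35)
f(I) = (35 + I)*(446 + I) (f(I) = (I + 35)*(I + 446) = (35 + I)*(446 + I))
635146/f(-647) = 635146/(15610 + (-647)**2 + 481*(-647)) = 635146/(15610 + 418609 - 311207) = 635146/123012 = 635146*(1/123012) = 317573/61506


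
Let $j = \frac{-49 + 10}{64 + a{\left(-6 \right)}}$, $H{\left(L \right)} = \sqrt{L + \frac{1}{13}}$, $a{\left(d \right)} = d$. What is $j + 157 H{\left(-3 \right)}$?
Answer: $- \frac{39}{58} + \frac{157 i \sqrt{494}}{13} \approx -0.67241 + 268.42 i$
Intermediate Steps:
$H{\left(L \right)} = \sqrt{\frac{1}{13} + L}$ ($H{\left(L \right)} = \sqrt{L + \frac{1}{13}} = \sqrt{\frac{1}{13} + L}$)
$j = - \frac{39}{58}$ ($j = \frac{-49 + 10}{64 - 6} = - \frac{39}{58} \approx -0.67241$)
$j + 157 H{\left(-3 \right)} = - \frac{39}{58} + 157 \frac{\sqrt{13 + 169 \left(-3\right)}}{13} = - \frac{39}{58} + 157 \frac{\sqrt{13 - 507}}{13} = - \frac{39}{58} + 157 \frac{\sqrt{-494}}{13} = - \frac{39}{58} + 157 \frac{i \sqrt{494}}{13} = - \frac{39}{58} + \frac{157 i \sqrt{494}}{13}$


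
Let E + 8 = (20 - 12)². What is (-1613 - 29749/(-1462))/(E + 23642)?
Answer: -2328457/34646476 ≈ -0.067206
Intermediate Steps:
E = 56 (E = -8 + (20 - 12)² = -8 + 8² = -8 + 64 = 56)
(-1613 - 29749/(-1462))/(E + 23642) = (-1613 - 29749/(-1462))/(56 + 23642) = (-1613 - 29749*(-1/1462))/23698 = (-1613 + 29749/1462)*(1/23698) = -2328457/1462*1/23698 = -2328457/34646476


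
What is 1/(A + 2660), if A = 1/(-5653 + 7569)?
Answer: 1916/5096561 ≈ 0.00037594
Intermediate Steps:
A = 1/1916 ≈ 0.00052192
1/(A + 2660) = 1/(1/1916 + 2660) = 1/(5096561/1916) = 1916/5096561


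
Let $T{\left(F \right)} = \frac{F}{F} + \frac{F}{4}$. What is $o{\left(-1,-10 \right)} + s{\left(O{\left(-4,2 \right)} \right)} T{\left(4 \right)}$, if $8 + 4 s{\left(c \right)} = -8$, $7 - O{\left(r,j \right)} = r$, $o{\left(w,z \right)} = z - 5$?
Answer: $-23$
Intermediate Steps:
$o{\left(w,z \right)} = -5 + z$
$O{\left(r,j \right)} = 7 - r$
$s{\left(c \right)} = -4$ ($s{\left(c \right)} = -2 + \frac{1}{4} \left(-8\right) = -2 - 2 = -4$)
$T{\left(F \right)} = 1 + \frac{F}{4}$ ($T{\left(F \right)} = 1 + F \frac{1}{4} = 1 + \frac{F}{4}$)
$o{\left(-1,-10 \right)} + s{\left(O{\left(-4,2 \right)} \right)} T{\left(4 \right)} = \left(-5 - 10\right) - 4 \left(1 + \frac{1}{4} \cdot 4\right) = -15 - 4 \left(1 + 1\right) = -15 - 8 = -23$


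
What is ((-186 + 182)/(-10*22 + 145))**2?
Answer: 16/5625 ≈ 0.0028444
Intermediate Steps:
((-186 + 182)/(-10*22 + 145))**2 = (-4/(-220 + 145))**2 = (-4/(-75))**2 = (-4*(-1/75))**2 = (4/75)**2 = 16/5625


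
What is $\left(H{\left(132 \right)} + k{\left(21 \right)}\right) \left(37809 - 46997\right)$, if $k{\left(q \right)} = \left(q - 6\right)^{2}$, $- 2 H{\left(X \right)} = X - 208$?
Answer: $-2416444$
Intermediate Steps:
$H{\left(X \right)} = 104 - \frac{X}{2}$ ($H{\left(X \right)} = - \frac{X - 208}{2} = - \frac{-208 + X}{2} = 104 - \frac{X}{2}$)
$k{\left(q \right)} = \left(-6 + q\right)^{2}$
$\left(H{\left(132 \right)} + k{\left(21 \right)}\right) \left(37809 - 46997\right) = \left(\left(104 - 66\right) + \left(-6 + 21\right)^{2}\right) \left(37809 - 46997\right) = \left(\left(104 - 66\right) + 15^{2}\right) \left(-9188\right) = \left(38 + 225\right) \left(-9188\right) = 263 \left(-9188\right) = -2416444$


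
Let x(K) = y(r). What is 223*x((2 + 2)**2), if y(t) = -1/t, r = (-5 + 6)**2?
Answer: -223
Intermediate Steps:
r = 1 (r = 1**2 = 1)
x(K) = -1 (x(K) = -1/1 = -1*1 = -1)
223*x((2 + 2)**2) = 223*(-1) = -223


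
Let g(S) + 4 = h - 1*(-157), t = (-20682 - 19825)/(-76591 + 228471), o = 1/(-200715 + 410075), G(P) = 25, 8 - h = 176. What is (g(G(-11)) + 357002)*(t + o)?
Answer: -75684757109067/794939920 ≈ -95208.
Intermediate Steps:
h = -168 (h = 8 - 1*176 = 8 - 176 = -168)
o = 1/209360 ≈ 4.7765e-6
t = -40507/151880 ≈ -0.26670
g(S) = -15 (g(S) = -4 + (-168 - 1*(-157)) = -4 + (-168 + 157) = -4 - 11 = -15)
(g(G(-11)) + 357002)*(t + o) = (-15 + 357002)*(-40507/151880 + 1/209360) = 356987*(-212009841/794939920) = -75684757109067/794939920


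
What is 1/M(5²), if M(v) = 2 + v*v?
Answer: 1/627 ≈ 0.0015949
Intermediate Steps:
M(v) = 2 + v²
1/M(5²) = 1/(2 + (5²)²) = 1/(2 + 25²) = 1/(2 + 625) = 1/627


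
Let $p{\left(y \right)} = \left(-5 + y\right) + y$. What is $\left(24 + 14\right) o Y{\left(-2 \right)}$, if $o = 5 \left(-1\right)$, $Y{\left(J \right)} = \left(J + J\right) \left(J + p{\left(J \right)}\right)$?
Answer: $-8360$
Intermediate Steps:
$p{\left(y \right)} = -5 + 2 y$
$Y{\left(J \right)} = 2 J \left(-5 + 3 J\right)$ ($Y{\left(J \right)} = \left(J + J\right) \left(J + \left(-5 + 2 J\right)\right) = 2 J \left(-5 + 3 J\right)$)
$o = -5$
$\left(24 + 14\right) o Y{\left(-2 \right)} = \left(24 + 14\right) \left(-5\right) 2 \left(-2\right) \left(-5 + 3 \left(-2\right)\right) = 38 \left(-5\right) 2 \left(-2\right) \left(-5 - 6\right) = - 190 \cdot 2 \left(-2\right) \left(-11\right) = \left(-190\right) 44 = -8360$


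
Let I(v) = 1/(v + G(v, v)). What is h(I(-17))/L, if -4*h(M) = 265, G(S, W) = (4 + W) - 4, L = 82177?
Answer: -265/328708 ≈ -0.00080619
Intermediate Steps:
G(S, W) = W
I(v) = 1/(2*v) (I(v) = 1/(v + v) = 1/(2*v))
h(M) = -265/4 (h(M) = -¼*265 = -265/4)
h(I(-17))/L = -265/4/82177 = -265/4*1/82177 = -265/328708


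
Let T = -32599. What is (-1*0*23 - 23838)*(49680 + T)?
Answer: -407176878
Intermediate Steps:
(-1*0*23 - 23838)*(49680 + T) = (-1*0*23 - 23838)*(49680 - 32599) = (0*23 - 23838)*17081 = (0 - 23838)*17081 = -23838*17081 = -407176878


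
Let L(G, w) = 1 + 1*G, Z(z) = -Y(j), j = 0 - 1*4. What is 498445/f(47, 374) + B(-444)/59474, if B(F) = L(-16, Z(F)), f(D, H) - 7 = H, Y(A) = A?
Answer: 29644512215/22659594 ≈ 1308.3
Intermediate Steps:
j = -4 (j = 0 - 4 = -4)
f(D, H) = 7 + H
Z(z) = 4 (Z(z) = -1*(-4) = 4)
L(G, w) = 1 + G
B(F) = -15 (B(F) = 1 - 16 = -15)
498445/f(47, 374) + B(-444)/59474 = 498445/(7 + 374) - 15/59474 = 498445/381 - 15*1/59474 = 498445*(1/381) - 15/59474 = 498445/381 - 15/59474 = 29644512215/22659594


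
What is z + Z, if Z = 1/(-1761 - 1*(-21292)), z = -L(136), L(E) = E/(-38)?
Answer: 1328127/371089 ≈ 3.5790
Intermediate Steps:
L(E) = -E/38 (L(E) = E*(-1/38) = -E/38)
z = 68/19 (z = -(-1)*136/38 = -1*(-68/19) = 68/19 ≈ 3.5789)
Z = 1/19531 (Z = 1/(-1761 + 21292) = 1/19531 ≈ 5.1201e-5)
z + Z = 68/19 + 1/19531 = 1328127/371089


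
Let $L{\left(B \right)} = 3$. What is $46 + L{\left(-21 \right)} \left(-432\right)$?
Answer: $-1250$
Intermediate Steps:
$46 + L{\left(-21 \right)} \left(-432\right) = 46 + 3 \left(-432\right) = 46 - 1296 = -1250$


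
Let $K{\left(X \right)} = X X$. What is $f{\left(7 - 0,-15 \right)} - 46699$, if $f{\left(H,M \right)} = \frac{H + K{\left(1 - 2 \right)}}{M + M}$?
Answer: $- \frac{700489}{15} \approx -46699.0$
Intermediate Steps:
$K{\left(X \right)} = X^{2}$
$f{\left(H,M \right)} = \frac{1 + H}{2 M}$ ($f{\left(H,M \right)} = \frac{H + \left(1 - 2\right)^{2}}{M + M} = \frac{H + \left(1 - 2\right)^{2}}{2 M} = \left(H + \left(-1\right)^{2}\right) \frac{1}{2 M} = \left(H + 1\right) \frac{1}{2 M} = \left(1 + H\right) \frac{1}{2 M} = \frac{1 + H}{2 M}$)
$f{\left(7 - 0,-15 \right)} - 46699 = \frac{1 + \left(7 - 0\right)}{2 \left(-15\right)} - 46699 = \frac{1}{2} \left(- \frac{1}{15}\right) \left(1 + \left(7 + 0\right)\right) - 46699 = \frac{1}{2} \left(- \frac{1}{15}\right) \left(1 + 7\right) - 46699 = \frac{1}{2} \left(- \frac{1}{15}\right) 8 - 46699 = - \frac{4}{15} - 46699 = - \frac{700489}{15}$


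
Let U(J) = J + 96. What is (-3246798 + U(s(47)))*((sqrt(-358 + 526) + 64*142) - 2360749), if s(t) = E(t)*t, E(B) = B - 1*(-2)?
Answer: 7629726596739 - 6488798*sqrt(42) ≈ 7.6297e+12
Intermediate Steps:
E(B) = 2 + B (E(B) = B + 2 = 2 + B)
s(t) = t*(2 + t) (s(t) = (2 + t)*t = t*(2 + t))
U(J) = 96 + J
(-3246798 + U(s(47)))*((sqrt(-358 + 526) + 64*142) - 2360749) = (-3246798 + (96 + 47*(2 + 47)))*((sqrt(-358 + 526) + 64*142) - 2360749) = (-3246798 + (96 + 47*49))*((sqrt(168) + 9088) - 2360749) = (-3246798 + (96 + 2303))*((2*sqrt(42) + 9088) - 2360749) = (-3246798 + 2399)*((9088 + 2*sqrt(42)) - 2360749) = -3244399*(-2351661 + 2*sqrt(42)) = 7629726596739 - 6488798*sqrt(42)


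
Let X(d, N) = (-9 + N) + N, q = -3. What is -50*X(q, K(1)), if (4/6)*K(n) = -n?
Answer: 600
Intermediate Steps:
K(n) = -3*n/2 (K(n) = 3*(-n)/2 = -3*n/2)
X(d, N) = -9 + 2*N
-50*X(q, K(1)) = -50*(-9 + 2*(-3/2*1)) = -50*(-9 + 2*(-3/2)) = -50*(-9 - 3) = -50*(-12) = 600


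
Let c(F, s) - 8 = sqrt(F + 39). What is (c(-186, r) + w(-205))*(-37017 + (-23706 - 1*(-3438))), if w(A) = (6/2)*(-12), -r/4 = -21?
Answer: 1603980 - 400995*I*sqrt(3) ≈ 1.604e+6 - 6.9454e+5*I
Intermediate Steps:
r = 84 (r = -4*(-21) = 84)
c(F, s) = 8 + sqrt(39 + F) (c(F, s) = 8 + sqrt(F + 39) = 8 + sqrt(39 + F))
w(A) = -36 (w(A) = (6*(1/2))*(-12) = 3*(-12) = -36)
(c(-186, r) + w(-205))*(-37017 + (-23706 - 1*(-3438))) = ((8 + sqrt(39 - 186)) - 36)*(-37017 + (-23706 - 1*(-3438))) = ((8 + sqrt(-147)) - 36)*(-37017 + (-23706 + 3438)) = ((8 + 7*I*sqrt(3)) - 36)*(-37017 - 20268) = (-28 + 7*I*sqrt(3))*(-57285) = 1603980 - 400995*I*sqrt(3)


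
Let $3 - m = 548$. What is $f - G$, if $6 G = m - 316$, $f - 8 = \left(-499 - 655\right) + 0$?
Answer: $- \frac{2005}{2} \approx -1002.5$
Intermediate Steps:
$m = -545$ ($m = 3 - 548 = -545$)
$f = -1146$ ($f = 8 + \left(\left(-499 - 655\right) + 0\right) = 8 + \left(-1154 + 0\right) = 8 - 1154 = -1146$)
$G = - \frac{287}{2}$ ($G = \frac{-545 - 316}{6} = \frac{1}{6} \left(-861\right) = - \frac{287}{2} \approx -143.5$)
$f - G = -1146 - - \frac{287}{2} = -1146 + \frac{287}{2} = - \frac{2005}{2}$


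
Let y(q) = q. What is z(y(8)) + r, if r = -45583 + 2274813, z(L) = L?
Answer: 2229238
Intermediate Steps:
r = 2229230
z(y(8)) + r = 8 + 2229230 = 2229238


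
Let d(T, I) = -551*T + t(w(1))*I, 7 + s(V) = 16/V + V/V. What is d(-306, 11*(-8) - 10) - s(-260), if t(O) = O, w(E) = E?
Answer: 10953414/65 ≈ 1.6851e+5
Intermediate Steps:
s(V) = -6 + 16/V (s(V) = -7 + (16/V + V/V) = -7 + (16/V + 1) = -7 + (1 + 16/V) = -6 + 16/V)
d(T, I) = I - 551*T (d(T, I) = -551*T + 1*I = -551*T + I = I - 551*T)
d(-306, 11*(-8) - 10) - s(-260) = ((11*(-8) - 10) - 551*(-306)) - (-6 + 16/(-260)) = ((-88 - 10) + 168606) - (-6 + 16*(-1/260)) = (-98 + 168606) - (-6 - 4/65) = 168508 - 1*(-394/65) = 168508 + 394/65 = 10953414/65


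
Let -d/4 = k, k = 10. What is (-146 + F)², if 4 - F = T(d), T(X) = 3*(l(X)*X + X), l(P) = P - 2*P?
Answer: 22829284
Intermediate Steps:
l(P) = -P
d = -40 (d = -4*10 = -40)
T(X) = -3*X² + 3*X (T(X) = 3*((-X)*X + X) = 3*(-X² + X) = 3*(X - X²) = -3*X² + 3*X)
F = 4924 (F = 4 - 3*(-40)*(1 - 1*(-40)) = 4 - 3*(-40)*(1 + 40) = 4 - 3*(-40)*41 = 4 - 1*(-4920) = 4 + 4920 = 4924)
(-146 + F)² = (-146 + 4924)² = 4778² = 22829284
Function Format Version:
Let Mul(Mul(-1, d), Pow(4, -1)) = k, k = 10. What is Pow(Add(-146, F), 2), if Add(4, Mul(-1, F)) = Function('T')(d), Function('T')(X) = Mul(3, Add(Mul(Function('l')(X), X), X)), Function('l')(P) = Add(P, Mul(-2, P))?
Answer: 22829284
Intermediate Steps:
Function('l')(P) = Mul(-1, P)
d = -40 (d = Mul(-4, 10) = -40)
Function('T')(X) = Add(Mul(-3, Pow(X, 2)), Mul(3, X)) (Function('T')(X) = Mul(3, Add(Mul(Mul(-1, X), X), X)) = Mul(3, Add(Mul(-1, Pow(X, 2)), X)) = Mul(3, Add(X, Mul(-1, Pow(X, 2)))) = Add(Mul(-3, Pow(X, 2)), Mul(3, X)))
F = 4924 (F = Add(4, Mul(-1, Mul(3, -40, Add(1, Mul(-1, -40))))) = Add(4, Mul(-1, Mul(3, -40, Add(1, 40)))) = Add(4, Mul(-1, Mul(3, -40, 41))) = Add(4, Mul(-1, -4920)) = Add(4, 4920) = 4924)
Pow(Add(-146, F), 2) = Pow(Add(-146, 4924), 2) = Pow(4778, 2) = 22829284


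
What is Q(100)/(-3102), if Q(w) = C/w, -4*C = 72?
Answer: 3/51700 ≈ 5.8027e-5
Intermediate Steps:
C = -18 (C = -¼*72 = -18)
Q(w) = -18/w
Q(100)/(-3102) = -18/100/(-3102) = -18*1/100*(-1/3102) = -9/50*(-1/3102) = 3/51700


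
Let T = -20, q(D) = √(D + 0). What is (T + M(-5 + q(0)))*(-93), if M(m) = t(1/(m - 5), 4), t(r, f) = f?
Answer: 1488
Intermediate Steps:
q(D) = √D
M(m) = 4
(T + M(-5 + q(0)))*(-93) = (-20 + 4)*(-93) = -16*(-93) = 1488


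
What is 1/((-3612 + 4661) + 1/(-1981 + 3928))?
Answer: 1947/2042404 ≈ 0.00095329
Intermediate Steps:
1/((-3612 + 4661) + 1/(-1981 + 3928)) = 1/(1049 + 1/1947) = 1/(2042404/1947) = 1947/2042404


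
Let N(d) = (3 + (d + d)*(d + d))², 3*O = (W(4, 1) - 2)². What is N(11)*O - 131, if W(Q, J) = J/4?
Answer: 11614993/48 ≈ 2.4198e+5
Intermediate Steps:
W(Q, J) = J/4 (W(Q, J) = J*(¼) = J/4)
O = 49/48 (O = ((¼)*1 - 2)²/3 = (¼ - 2)²/3 = (-7/4)²/3 = (⅓)*(49/16) = 49/48 ≈ 1.0208)
N(d) = (3 + 4*d²)² (N(d) = (3 + (2*d)*(2*d))² = (3 + 4*d²)²)
N(11)*O - 131 = (3 + 4*11²)²*(49/48) - 131 = (3 + 4*121)²*(49/48) - 131 = (3 + 484)²*(49/48) - 131 = 487²*(49/48) - 131 = 237169*(49/48) - 131 = 11621281/48 - 131 = 11614993/48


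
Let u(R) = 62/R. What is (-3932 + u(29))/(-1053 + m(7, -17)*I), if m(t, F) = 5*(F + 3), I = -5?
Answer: 113966/20387 ≈ 5.5901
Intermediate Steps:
m(t, F) = 15 + 5*F (m(t, F) = 5*(3 + F) = 15 + 5*F)
(-3932 + u(29))/(-1053 + m(7, -17)*I) = (-3932 + 62/29)/(-1053 + (15 + 5*(-17))*(-5)) = (-3932 + 62*(1/29))/(-1053 + (15 - 85)*(-5)) = (-3932 + 62/29)/(-1053 - 70*(-5)) = -113966/(29*(-1053 + 350)) = -113966/29/(-703) = -113966/29*(-1/703) = 113966/20387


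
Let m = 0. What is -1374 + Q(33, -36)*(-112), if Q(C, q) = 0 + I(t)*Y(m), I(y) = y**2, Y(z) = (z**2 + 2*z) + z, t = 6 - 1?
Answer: -1374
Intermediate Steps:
t = 5
Y(z) = z**2 + 3*z
Q(C, q) = 0 (Q(C, q) = 0 + 5**2*(0*(3 + 0)) = 0 + 25*(0*3) = 0 + 25*0 = 0 + 0 = 0)
-1374 + Q(33, -36)*(-112) = -1374 + 0*(-112) = -1374 + 0 = -1374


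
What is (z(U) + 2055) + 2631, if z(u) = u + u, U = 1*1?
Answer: 4688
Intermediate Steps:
U = 1
z(u) = 2*u
(z(U) + 2055) + 2631 = (2*1 + 2055) + 2631 = (2 + 2055) + 2631 = 2057 + 2631 = 4688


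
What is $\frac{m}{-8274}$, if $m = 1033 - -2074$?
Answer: $- \frac{3107}{8274} \approx -0.37551$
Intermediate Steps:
$m = 3107$ ($m = 1033 + 2074 = 3107$)
$\frac{m}{-8274} = \frac{3107}{-8274} = 3107 \left(- \frac{1}{8274}\right) = - \frac{3107}{8274}$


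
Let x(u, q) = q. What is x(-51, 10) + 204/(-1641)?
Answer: 5402/547 ≈ 9.8757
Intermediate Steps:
x(-51, 10) + 204/(-1641) = 10 + 204/(-1641) = 10 + 204*(-1/1641) = 10 - 68/547 = 5402/547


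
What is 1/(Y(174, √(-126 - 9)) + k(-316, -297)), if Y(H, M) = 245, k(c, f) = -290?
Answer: -1/45 ≈ -0.022222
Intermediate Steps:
1/(Y(174, √(-126 - 9)) + k(-316, -297)) = 1/(245 - 290) = 1/(-45) = -1/45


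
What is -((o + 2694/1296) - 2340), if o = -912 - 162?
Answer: 736975/216 ≈ 3411.9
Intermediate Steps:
o = -1074
-((o + 2694/1296) - 2340) = -((-1074 + 2694/1296) - 2340) = -((-1074 + 2694*(1/1296)) - 2340) = -((-1074 + 449/216) - 2340) = -(-231535/216 - 2340) = -1*(-736975/216) = 736975/216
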